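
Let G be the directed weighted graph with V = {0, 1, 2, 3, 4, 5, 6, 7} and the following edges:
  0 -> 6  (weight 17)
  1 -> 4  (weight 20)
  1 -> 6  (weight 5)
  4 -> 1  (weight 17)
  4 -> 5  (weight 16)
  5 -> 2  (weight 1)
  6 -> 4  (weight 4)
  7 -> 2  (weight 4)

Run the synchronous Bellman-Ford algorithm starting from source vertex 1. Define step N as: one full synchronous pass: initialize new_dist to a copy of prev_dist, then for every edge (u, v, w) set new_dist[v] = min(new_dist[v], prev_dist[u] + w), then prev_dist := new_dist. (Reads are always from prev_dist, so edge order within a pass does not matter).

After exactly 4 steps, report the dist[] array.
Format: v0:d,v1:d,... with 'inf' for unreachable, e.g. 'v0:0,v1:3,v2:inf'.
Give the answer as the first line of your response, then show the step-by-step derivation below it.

v0:inf,v1:0,v2:26,v3:inf,v4:9,v5:25,v6:5,v7:inf

step 1: dist = v0:inf,v1:0,v2:inf,v3:inf,v4:20,v5:inf,v6:5,v7:inf
step 2: dist = v0:inf,v1:0,v2:inf,v3:inf,v4:9,v5:36,v6:5,v7:inf
step 3: dist = v0:inf,v1:0,v2:37,v3:inf,v4:9,v5:25,v6:5,v7:inf
step 4: dist = v0:inf,v1:0,v2:26,v3:inf,v4:9,v5:25,v6:5,v7:inf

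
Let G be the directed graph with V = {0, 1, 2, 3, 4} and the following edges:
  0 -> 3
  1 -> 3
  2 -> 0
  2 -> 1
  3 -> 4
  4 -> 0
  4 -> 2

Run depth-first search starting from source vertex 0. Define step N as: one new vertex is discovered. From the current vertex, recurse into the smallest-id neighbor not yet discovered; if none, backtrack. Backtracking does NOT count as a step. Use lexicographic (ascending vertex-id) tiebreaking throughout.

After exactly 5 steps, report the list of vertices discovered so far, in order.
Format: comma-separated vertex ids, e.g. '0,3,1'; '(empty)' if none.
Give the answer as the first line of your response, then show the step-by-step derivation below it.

0,3,4,2,1

step 1: discover 0; path=0; order=0
step 2: discover 3; path=0>3; order=0,3
step 3: discover 4; path=0>3>4; order=0,3,4
step 4: discover 2; path=0>3>4>2; order=0,3,4,2
step 5: discover 1; path=0>3>4>2>1; order=0,3,4,2,1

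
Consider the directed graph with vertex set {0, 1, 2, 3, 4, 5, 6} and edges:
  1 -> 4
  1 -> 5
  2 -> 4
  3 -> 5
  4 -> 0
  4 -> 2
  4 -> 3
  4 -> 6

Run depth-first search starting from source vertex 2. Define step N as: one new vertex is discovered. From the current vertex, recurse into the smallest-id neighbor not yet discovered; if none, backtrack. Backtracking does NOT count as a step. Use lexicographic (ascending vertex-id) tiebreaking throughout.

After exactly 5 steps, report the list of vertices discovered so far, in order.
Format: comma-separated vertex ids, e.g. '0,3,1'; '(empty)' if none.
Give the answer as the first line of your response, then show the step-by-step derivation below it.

2,4,0,3,5

step 1: discover 2; path=2; order=2
step 2: discover 4; path=2>4; order=2,4
step 3: discover 0; path=2>4>0; order=2,4,0
step 4: discover 3; path=2>4>3; order=2,4,0,3
step 5: discover 5; path=2>4>3>5; order=2,4,0,3,5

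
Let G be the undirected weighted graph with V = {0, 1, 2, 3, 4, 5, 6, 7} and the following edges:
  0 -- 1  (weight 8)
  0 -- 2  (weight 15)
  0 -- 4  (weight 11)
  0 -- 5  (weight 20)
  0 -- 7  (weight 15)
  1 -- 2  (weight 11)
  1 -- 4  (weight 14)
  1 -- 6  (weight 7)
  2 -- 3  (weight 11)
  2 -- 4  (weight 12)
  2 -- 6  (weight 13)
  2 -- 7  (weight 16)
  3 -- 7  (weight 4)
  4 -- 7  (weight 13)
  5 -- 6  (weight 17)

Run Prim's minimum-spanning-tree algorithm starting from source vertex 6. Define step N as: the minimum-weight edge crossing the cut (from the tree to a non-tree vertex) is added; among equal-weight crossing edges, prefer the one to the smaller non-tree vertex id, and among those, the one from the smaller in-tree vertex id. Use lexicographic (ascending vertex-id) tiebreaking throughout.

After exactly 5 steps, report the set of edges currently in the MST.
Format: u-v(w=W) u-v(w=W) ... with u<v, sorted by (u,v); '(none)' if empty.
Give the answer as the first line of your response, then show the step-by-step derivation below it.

0-1(w=8) 1-2(w=11) 1-6(w=7) 2-3(w=11) 3-7(w=4)

step 1: add edge 1-6 (w=7); MST = {1-6(w=7)}
step 2: add edge 0-1 (w=8); MST = {0-1(w=8) 1-6(w=7)}
step 3: add edge 1-2 (w=11); MST = {0-1(w=8) 1-2(w=11) 1-6(w=7)}
step 4: add edge 2-3 (w=11); MST = {0-1(w=8) 1-2(w=11) 1-6(w=7) 2-3(w=11)}
step 5: add edge 3-7 (w=4); MST = {0-1(w=8) 1-2(w=11) 1-6(w=7) 2-3(w=11) 3-7(w=4)}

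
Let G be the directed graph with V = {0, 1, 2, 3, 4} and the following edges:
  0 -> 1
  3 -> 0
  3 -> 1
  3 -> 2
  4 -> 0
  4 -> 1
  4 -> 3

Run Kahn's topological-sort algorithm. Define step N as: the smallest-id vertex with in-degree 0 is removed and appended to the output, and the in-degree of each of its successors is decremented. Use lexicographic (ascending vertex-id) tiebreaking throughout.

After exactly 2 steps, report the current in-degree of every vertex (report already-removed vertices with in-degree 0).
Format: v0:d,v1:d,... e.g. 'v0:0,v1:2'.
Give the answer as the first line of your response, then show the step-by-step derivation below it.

v0:0,v1:1,v2:0,v3:0,v4:0

step 1: output 4; order=[4]; indeg=(1,2,1,0,0)
step 2: output 3; order=[4,3]; indeg=(0,1,0,0,0)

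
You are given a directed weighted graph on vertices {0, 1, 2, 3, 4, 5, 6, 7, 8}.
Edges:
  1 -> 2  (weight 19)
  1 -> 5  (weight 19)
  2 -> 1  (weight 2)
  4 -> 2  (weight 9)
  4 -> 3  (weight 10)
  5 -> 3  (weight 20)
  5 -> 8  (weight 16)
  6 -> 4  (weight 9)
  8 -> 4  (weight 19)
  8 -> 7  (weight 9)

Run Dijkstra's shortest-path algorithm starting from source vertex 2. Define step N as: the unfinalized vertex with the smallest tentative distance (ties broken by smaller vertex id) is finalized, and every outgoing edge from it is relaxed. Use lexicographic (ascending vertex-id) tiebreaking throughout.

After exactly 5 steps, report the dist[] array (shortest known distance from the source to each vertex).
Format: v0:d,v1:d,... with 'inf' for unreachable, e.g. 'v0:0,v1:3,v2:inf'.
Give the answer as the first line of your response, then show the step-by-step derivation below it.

v0:inf,v1:2,v2:0,v3:41,v4:56,v5:21,v6:inf,v7:46,v8:37

step 1: dist = v0:inf,v1:2,v2:0,v3:inf,v4:inf,v5:inf,v6:inf,v7:inf,v8:inf
step 2: dist = v0:inf,v1:2,v2:0,v3:inf,v4:inf,v5:21,v6:inf,v7:inf,v8:inf
step 3: dist = v0:inf,v1:2,v2:0,v3:41,v4:inf,v5:21,v6:inf,v7:inf,v8:37
step 4: dist = v0:inf,v1:2,v2:0,v3:41,v4:56,v5:21,v6:inf,v7:46,v8:37
step 5: dist = v0:inf,v1:2,v2:0,v3:41,v4:56,v5:21,v6:inf,v7:46,v8:37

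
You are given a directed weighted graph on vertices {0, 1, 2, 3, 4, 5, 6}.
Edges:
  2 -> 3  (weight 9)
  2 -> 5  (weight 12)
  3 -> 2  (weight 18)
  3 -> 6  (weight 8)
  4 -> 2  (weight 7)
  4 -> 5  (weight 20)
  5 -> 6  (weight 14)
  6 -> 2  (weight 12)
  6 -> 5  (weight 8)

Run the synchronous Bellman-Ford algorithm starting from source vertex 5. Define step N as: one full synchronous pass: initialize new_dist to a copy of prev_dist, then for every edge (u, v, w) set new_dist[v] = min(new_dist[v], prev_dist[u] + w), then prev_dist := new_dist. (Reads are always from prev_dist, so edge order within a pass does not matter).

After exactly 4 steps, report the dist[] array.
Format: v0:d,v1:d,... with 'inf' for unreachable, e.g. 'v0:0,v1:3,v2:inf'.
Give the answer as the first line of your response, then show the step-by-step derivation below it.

v0:inf,v1:inf,v2:26,v3:35,v4:inf,v5:0,v6:14

step 1: dist = v0:inf,v1:inf,v2:inf,v3:inf,v4:inf,v5:0,v6:14
step 2: dist = v0:inf,v1:inf,v2:26,v3:inf,v4:inf,v5:0,v6:14
step 3: dist = v0:inf,v1:inf,v2:26,v3:35,v4:inf,v5:0,v6:14
step 4: dist = v0:inf,v1:inf,v2:26,v3:35,v4:inf,v5:0,v6:14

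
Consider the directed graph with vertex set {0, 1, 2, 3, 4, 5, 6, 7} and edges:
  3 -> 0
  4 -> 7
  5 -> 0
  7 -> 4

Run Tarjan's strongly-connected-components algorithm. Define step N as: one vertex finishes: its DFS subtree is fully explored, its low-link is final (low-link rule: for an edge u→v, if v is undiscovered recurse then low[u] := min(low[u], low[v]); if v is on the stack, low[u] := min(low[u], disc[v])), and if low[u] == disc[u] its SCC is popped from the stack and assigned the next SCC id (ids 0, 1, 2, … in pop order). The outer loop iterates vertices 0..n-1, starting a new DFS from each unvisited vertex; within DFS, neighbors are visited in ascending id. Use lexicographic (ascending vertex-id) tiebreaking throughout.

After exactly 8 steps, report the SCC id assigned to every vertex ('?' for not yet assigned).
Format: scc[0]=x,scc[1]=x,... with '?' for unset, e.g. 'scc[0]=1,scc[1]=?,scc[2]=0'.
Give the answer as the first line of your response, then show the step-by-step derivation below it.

scc[0]=0,scc[1]=1,scc[2]=2,scc[3]=3,scc[4]=4,scc[5]=5,scc[6]=6,scc[7]=4

step 1: low=(low[0]=0,low[1]=?,low[2]=?,low[3]=?,low[4]=?,low[5]=?,low[6]=?,low[7]=?); scc=(scc[0]=0,scc[1]=?,scc[2]=?,scc[3]=?,scc[4]=?,scc[5]=?,scc[6]=?,scc[7]=?)
step 2: low=(low[0]=0,low[1]=1,low[2]=?,low[3]=?,low[4]=?,low[5]=?,low[6]=?,low[7]=?); scc=(scc[0]=0,scc[1]=1,scc[2]=?,scc[3]=?,scc[4]=?,scc[5]=?,scc[6]=?,scc[7]=?)
step 3: low=(low[0]=0,low[1]=1,low[2]=2,low[3]=?,low[4]=?,low[5]=?,low[6]=?,low[7]=?); scc=(scc[0]=0,scc[1]=1,scc[2]=2,scc[3]=?,scc[4]=?,scc[5]=?,scc[6]=?,scc[7]=?)
step 4: low=(low[0]=0,low[1]=1,low[2]=2,low[3]=3,low[4]=?,low[5]=?,low[6]=?,low[7]=?); scc=(scc[0]=0,scc[1]=1,scc[2]=2,scc[3]=3,scc[4]=?,scc[5]=?,scc[6]=?,scc[7]=?)
step 5: low=(low[0]=0,low[1]=1,low[2]=2,low[3]=3,low[4]=4,low[5]=?,low[6]=?,low[7]=4); scc=(scc[0]=0,scc[1]=1,scc[2]=2,scc[3]=3,scc[4]=?,scc[5]=?,scc[6]=?,scc[7]=?)
step 6: low=(low[0]=0,low[1]=1,low[2]=2,low[3]=3,low[4]=4,low[5]=?,low[6]=?,low[7]=4); scc=(scc[0]=0,scc[1]=1,scc[2]=2,scc[3]=3,scc[4]=4,scc[5]=?,scc[6]=?,scc[7]=4)
step 7: low=(low[0]=0,low[1]=1,low[2]=2,low[3]=3,low[4]=4,low[5]=6,low[6]=?,low[7]=4); scc=(scc[0]=0,scc[1]=1,scc[2]=2,scc[3]=3,scc[4]=4,scc[5]=5,scc[6]=?,scc[7]=4)
step 8: low=(low[0]=0,low[1]=1,low[2]=2,low[3]=3,low[4]=4,low[5]=6,low[6]=7,low[7]=4); scc=(scc[0]=0,scc[1]=1,scc[2]=2,scc[3]=3,scc[4]=4,scc[5]=5,scc[6]=6,scc[7]=4)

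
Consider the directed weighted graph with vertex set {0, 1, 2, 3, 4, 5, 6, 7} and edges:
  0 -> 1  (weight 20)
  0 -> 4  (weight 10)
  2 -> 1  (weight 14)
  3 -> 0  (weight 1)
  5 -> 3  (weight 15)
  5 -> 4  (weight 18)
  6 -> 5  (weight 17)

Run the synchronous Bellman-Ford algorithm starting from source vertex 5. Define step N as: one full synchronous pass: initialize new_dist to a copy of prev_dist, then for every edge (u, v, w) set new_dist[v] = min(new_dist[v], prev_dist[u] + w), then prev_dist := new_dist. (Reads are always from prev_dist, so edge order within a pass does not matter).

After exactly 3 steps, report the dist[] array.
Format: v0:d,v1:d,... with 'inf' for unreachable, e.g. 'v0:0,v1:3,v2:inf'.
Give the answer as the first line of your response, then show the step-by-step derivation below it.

v0:16,v1:36,v2:inf,v3:15,v4:18,v5:0,v6:inf,v7:inf

step 1: dist = v0:inf,v1:inf,v2:inf,v3:15,v4:18,v5:0,v6:inf,v7:inf
step 2: dist = v0:16,v1:inf,v2:inf,v3:15,v4:18,v5:0,v6:inf,v7:inf
step 3: dist = v0:16,v1:36,v2:inf,v3:15,v4:18,v5:0,v6:inf,v7:inf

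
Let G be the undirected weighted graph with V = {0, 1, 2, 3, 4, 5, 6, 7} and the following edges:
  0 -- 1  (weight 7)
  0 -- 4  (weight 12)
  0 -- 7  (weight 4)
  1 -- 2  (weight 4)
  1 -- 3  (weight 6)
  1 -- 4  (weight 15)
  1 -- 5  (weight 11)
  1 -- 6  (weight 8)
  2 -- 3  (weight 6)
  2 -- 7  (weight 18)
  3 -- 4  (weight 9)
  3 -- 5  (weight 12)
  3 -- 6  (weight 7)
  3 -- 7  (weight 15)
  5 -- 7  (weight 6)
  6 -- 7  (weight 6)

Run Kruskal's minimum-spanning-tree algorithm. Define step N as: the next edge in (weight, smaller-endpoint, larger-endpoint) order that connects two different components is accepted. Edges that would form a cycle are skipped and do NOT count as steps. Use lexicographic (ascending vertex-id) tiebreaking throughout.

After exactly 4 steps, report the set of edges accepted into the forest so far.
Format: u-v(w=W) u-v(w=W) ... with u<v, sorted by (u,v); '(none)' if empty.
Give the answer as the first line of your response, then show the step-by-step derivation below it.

0-7(w=4) 1-2(w=4) 1-3(w=6) 5-7(w=6)

step 1: add edge 0-7 (w=4); MST = {0-7(w=4)}
step 2: add edge 1-2 (w=4); MST = {0-7(w=4) 1-2(w=4)}
step 3: add edge 1-3 (w=6); MST = {0-7(w=4) 1-2(w=4) 1-3(w=6)}
step 4: add edge 5-7 (w=6); MST = {0-7(w=4) 1-2(w=4) 1-3(w=6) 5-7(w=6)}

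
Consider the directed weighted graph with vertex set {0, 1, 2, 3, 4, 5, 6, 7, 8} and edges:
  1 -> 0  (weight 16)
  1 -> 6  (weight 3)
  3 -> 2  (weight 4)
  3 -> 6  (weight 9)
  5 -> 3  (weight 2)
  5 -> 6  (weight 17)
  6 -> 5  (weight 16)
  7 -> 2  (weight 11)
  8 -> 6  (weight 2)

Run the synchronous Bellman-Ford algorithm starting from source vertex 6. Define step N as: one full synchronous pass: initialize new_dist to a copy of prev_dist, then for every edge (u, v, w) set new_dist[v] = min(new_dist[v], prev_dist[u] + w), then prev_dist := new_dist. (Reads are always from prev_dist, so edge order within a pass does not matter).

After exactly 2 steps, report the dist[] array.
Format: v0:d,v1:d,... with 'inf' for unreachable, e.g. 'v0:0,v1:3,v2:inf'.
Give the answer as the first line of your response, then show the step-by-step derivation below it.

v0:inf,v1:inf,v2:inf,v3:18,v4:inf,v5:16,v6:0,v7:inf,v8:inf

step 1: dist = v0:inf,v1:inf,v2:inf,v3:inf,v4:inf,v5:16,v6:0,v7:inf,v8:inf
step 2: dist = v0:inf,v1:inf,v2:inf,v3:18,v4:inf,v5:16,v6:0,v7:inf,v8:inf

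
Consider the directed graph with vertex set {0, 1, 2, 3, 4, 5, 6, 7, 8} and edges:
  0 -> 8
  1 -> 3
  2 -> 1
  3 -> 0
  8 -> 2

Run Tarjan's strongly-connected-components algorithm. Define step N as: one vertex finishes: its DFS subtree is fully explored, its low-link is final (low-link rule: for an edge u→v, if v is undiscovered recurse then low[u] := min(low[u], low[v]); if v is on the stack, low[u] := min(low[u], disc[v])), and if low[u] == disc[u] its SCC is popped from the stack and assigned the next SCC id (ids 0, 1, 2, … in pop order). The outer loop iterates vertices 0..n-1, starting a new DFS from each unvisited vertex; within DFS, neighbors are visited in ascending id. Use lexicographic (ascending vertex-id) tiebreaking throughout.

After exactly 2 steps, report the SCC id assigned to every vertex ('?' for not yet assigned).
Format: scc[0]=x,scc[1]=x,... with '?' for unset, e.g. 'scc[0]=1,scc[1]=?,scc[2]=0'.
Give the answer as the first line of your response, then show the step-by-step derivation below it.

scc[0]=?,scc[1]=?,scc[2]=?,scc[3]=?,scc[4]=?,scc[5]=?,scc[6]=?,scc[7]=?,scc[8]=?

step 1: low=(low[0]=0,low[1]=3,low[2]=2,low[3]=0,low[4]=?,low[5]=?,low[6]=?,low[7]=?,low[8]=1); scc=(scc[0]=?,scc[1]=?,scc[2]=?,scc[3]=?,scc[4]=?,scc[5]=?,scc[6]=?,scc[7]=?,scc[8]=?)
step 2: low=(low[0]=0,low[1]=0,low[2]=2,low[3]=0,low[4]=?,low[5]=?,low[6]=?,low[7]=?,low[8]=1); scc=(scc[0]=?,scc[1]=?,scc[2]=?,scc[3]=?,scc[4]=?,scc[5]=?,scc[6]=?,scc[7]=?,scc[8]=?)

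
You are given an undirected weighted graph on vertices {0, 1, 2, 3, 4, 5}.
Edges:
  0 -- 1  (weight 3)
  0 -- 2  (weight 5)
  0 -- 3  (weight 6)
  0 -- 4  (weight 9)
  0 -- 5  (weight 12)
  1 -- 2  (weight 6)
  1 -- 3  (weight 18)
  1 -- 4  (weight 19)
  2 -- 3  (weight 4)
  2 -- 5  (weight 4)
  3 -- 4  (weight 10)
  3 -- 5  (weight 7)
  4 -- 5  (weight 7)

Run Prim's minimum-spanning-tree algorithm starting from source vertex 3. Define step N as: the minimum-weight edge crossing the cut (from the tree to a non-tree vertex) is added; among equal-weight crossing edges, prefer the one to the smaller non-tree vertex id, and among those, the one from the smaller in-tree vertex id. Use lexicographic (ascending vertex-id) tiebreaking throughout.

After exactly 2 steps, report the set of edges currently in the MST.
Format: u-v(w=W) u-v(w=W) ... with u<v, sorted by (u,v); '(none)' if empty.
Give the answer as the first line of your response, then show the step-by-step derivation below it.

2-3(w=4) 2-5(w=4)

step 1: add edge 2-3 (w=4); MST = {2-3(w=4)}
step 2: add edge 2-5 (w=4); MST = {2-3(w=4) 2-5(w=4)}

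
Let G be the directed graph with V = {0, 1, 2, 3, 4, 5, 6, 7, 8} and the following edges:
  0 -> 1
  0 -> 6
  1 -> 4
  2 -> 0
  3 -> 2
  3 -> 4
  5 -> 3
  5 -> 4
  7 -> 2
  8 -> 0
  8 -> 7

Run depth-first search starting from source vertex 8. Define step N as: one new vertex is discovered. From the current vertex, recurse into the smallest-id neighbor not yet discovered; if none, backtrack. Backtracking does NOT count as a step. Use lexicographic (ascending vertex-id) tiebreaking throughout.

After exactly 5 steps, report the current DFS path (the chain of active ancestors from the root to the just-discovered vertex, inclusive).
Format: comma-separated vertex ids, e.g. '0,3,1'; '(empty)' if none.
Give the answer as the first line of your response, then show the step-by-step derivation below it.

8,0,6

step 1: discover 8; path=8; order=8
step 2: discover 0; path=8>0; order=8,0
step 3: discover 1; path=8>0>1; order=8,0,1
step 4: discover 4; path=8>0>1>4; order=8,0,1,4
step 5: discover 6; path=8>0>6; order=8,0,1,4,6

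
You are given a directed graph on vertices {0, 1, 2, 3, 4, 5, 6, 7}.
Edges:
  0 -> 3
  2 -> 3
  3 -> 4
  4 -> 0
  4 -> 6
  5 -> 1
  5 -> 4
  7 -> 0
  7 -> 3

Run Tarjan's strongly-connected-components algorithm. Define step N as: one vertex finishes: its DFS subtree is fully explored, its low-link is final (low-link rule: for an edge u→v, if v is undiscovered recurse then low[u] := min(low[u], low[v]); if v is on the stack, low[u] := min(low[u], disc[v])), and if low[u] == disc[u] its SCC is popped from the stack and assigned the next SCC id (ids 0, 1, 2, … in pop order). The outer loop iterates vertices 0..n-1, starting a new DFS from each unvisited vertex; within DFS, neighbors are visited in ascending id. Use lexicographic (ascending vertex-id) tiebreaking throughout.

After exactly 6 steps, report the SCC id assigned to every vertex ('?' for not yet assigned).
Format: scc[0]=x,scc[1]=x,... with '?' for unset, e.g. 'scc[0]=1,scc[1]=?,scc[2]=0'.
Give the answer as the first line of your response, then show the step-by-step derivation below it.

scc[0]=1,scc[1]=2,scc[2]=3,scc[3]=1,scc[4]=1,scc[5]=?,scc[6]=0,scc[7]=?

step 1: low=(low[0]=0,low[1]=?,low[2]=?,low[3]=1,low[4]=0,low[5]=?,low[6]=3,low[7]=?); scc=(scc[0]=?,scc[1]=?,scc[2]=?,scc[3]=?,scc[4]=?,scc[5]=?,scc[6]=0,scc[7]=?)
step 2: low=(low[0]=0,low[1]=?,low[2]=?,low[3]=1,low[4]=0,low[5]=?,low[6]=3,low[7]=?); scc=(scc[0]=?,scc[1]=?,scc[2]=?,scc[3]=?,scc[4]=?,scc[5]=?,scc[6]=0,scc[7]=?)
step 3: low=(low[0]=0,low[1]=?,low[2]=?,low[3]=0,low[4]=0,low[5]=?,low[6]=3,low[7]=?); scc=(scc[0]=?,scc[1]=?,scc[2]=?,scc[3]=?,scc[4]=?,scc[5]=?,scc[6]=0,scc[7]=?)
step 4: low=(low[0]=0,low[1]=?,low[2]=?,low[3]=0,low[4]=0,low[5]=?,low[6]=3,low[7]=?); scc=(scc[0]=1,scc[1]=?,scc[2]=?,scc[3]=1,scc[4]=1,scc[5]=?,scc[6]=0,scc[7]=?)
step 5: low=(low[0]=0,low[1]=4,low[2]=?,low[3]=0,low[4]=0,low[5]=?,low[6]=3,low[7]=?); scc=(scc[0]=1,scc[1]=2,scc[2]=?,scc[3]=1,scc[4]=1,scc[5]=?,scc[6]=0,scc[7]=?)
step 6: low=(low[0]=0,low[1]=4,low[2]=5,low[3]=0,low[4]=0,low[5]=?,low[6]=3,low[7]=?); scc=(scc[0]=1,scc[1]=2,scc[2]=3,scc[3]=1,scc[4]=1,scc[5]=?,scc[6]=0,scc[7]=?)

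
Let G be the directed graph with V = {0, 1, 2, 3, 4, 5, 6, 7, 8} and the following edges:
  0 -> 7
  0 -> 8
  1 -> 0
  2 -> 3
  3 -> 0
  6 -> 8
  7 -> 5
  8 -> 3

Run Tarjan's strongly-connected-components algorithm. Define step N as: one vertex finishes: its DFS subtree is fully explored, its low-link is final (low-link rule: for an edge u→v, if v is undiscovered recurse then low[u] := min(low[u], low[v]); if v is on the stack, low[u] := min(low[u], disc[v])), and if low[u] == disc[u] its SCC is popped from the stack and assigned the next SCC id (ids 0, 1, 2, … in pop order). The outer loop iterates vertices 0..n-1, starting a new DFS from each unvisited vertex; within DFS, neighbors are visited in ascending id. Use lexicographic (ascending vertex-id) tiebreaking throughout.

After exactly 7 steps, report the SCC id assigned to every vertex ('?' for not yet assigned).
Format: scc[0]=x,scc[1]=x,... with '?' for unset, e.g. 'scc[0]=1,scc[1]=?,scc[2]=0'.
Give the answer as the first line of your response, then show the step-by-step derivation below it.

scc[0]=2,scc[1]=3,scc[2]=4,scc[3]=2,scc[4]=?,scc[5]=0,scc[6]=?,scc[7]=1,scc[8]=2

step 1: low=(low[0]=0,low[1]=?,low[2]=?,low[3]=?,low[4]=?,low[5]=2,low[6]=?,low[7]=1,low[8]=?); scc=(scc[0]=?,scc[1]=?,scc[2]=?,scc[3]=?,scc[4]=?,scc[5]=0,scc[6]=?,scc[7]=?,scc[8]=?)
step 2: low=(low[0]=0,low[1]=?,low[2]=?,low[3]=?,low[4]=?,low[5]=2,low[6]=?,low[7]=1,low[8]=?); scc=(scc[0]=?,scc[1]=?,scc[2]=?,scc[3]=?,scc[4]=?,scc[5]=0,scc[6]=?,scc[7]=1,scc[8]=?)
step 3: low=(low[0]=0,low[1]=?,low[2]=?,low[3]=0,low[4]=?,low[5]=2,low[6]=?,low[7]=1,low[8]=3); scc=(scc[0]=?,scc[1]=?,scc[2]=?,scc[3]=?,scc[4]=?,scc[5]=0,scc[6]=?,scc[7]=1,scc[8]=?)
step 4: low=(low[0]=0,low[1]=?,low[2]=?,low[3]=0,low[4]=?,low[5]=2,low[6]=?,low[7]=1,low[8]=0); scc=(scc[0]=?,scc[1]=?,scc[2]=?,scc[3]=?,scc[4]=?,scc[5]=0,scc[6]=?,scc[7]=1,scc[8]=?)
step 5: low=(low[0]=0,low[1]=?,low[2]=?,low[3]=0,low[4]=?,low[5]=2,low[6]=?,low[7]=1,low[8]=0); scc=(scc[0]=2,scc[1]=?,scc[2]=?,scc[3]=2,scc[4]=?,scc[5]=0,scc[6]=?,scc[7]=1,scc[8]=2)
step 6: low=(low[0]=0,low[1]=5,low[2]=?,low[3]=0,low[4]=?,low[5]=2,low[6]=?,low[7]=1,low[8]=0); scc=(scc[0]=2,scc[1]=3,scc[2]=?,scc[3]=2,scc[4]=?,scc[5]=0,scc[6]=?,scc[7]=1,scc[8]=2)
step 7: low=(low[0]=0,low[1]=5,low[2]=6,low[3]=0,low[4]=?,low[5]=2,low[6]=?,low[7]=1,low[8]=0); scc=(scc[0]=2,scc[1]=3,scc[2]=4,scc[3]=2,scc[4]=?,scc[5]=0,scc[6]=?,scc[7]=1,scc[8]=2)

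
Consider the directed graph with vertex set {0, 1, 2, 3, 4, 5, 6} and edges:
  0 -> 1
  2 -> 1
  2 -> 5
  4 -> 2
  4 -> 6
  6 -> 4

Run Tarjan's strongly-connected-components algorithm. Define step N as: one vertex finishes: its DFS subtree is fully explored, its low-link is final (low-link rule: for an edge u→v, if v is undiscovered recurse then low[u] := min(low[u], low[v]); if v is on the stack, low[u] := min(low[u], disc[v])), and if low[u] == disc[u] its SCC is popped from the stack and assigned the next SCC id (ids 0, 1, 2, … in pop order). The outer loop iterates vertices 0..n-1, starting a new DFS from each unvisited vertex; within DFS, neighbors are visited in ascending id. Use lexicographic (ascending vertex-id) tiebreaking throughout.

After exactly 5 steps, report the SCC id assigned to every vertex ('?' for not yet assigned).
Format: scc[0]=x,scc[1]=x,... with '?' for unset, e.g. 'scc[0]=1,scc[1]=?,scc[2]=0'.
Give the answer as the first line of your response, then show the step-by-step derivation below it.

scc[0]=1,scc[1]=0,scc[2]=3,scc[3]=4,scc[4]=?,scc[5]=2,scc[6]=?

step 1: low=(low[0]=0,low[1]=1,low[2]=?,low[3]=?,low[4]=?,low[5]=?,low[6]=?); scc=(scc[0]=?,scc[1]=0,scc[2]=?,scc[3]=?,scc[4]=?,scc[5]=?,scc[6]=?)
step 2: low=(low[0]=0,low[1]=1,low[2]=?,low[3]=?,low[4]=?,low[5]=?,low[6]=?); scc=(scc[0]=1,scc[1]=0,scc[2]=?,scc[3]=?,scc[4]=?,scc[5]=?,scc[6]=?)
step 3: low=(low[0]=0,low[1]=1,low[2]=2,low[3]=?,low[4]=?,low[5]=3,low[6]=?); scc=(scc[0]=1,scc[1]=0,scc[2]=?,scc[3]=?,scc[4]=?,scc[5]=2,scc[6]=?)
step 4: low=(low[0]=0,low[1]=1,low[2]=2,low[3]=?,low[4]=?,low[5]=3,low[6]=?); scc=(scc[0]=1,scc[1]=0,scc[2]=3,scc[3]=?,scc[4]=?,scc[5]=2,scc[6]=?)
step 5: low=(low[0]=0,low[1]=1,low[2]=2,low[3]=4,low[4]=?,low[5]=3,low[6]=?); scc=(scc[0]=1,scc[1]=0,scc[2]=3,scc[3]=4,scc[4]=?,scc[5]=2,scc[6]=?)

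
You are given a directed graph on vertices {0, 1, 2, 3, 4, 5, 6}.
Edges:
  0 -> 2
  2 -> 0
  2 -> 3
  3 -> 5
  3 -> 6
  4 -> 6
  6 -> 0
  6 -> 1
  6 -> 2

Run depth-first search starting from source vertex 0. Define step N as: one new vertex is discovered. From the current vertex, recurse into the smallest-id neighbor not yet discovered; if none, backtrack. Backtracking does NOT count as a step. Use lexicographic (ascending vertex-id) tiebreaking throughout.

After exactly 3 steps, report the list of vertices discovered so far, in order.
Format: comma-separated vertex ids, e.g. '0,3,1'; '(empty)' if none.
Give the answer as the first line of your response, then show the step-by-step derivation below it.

0,2,3

step 1: discover 0; path=0; order=0
step 2: discover 2; path=0>2; order=0,2
step 3: discover 3; path=0>2>3; order=0,2,3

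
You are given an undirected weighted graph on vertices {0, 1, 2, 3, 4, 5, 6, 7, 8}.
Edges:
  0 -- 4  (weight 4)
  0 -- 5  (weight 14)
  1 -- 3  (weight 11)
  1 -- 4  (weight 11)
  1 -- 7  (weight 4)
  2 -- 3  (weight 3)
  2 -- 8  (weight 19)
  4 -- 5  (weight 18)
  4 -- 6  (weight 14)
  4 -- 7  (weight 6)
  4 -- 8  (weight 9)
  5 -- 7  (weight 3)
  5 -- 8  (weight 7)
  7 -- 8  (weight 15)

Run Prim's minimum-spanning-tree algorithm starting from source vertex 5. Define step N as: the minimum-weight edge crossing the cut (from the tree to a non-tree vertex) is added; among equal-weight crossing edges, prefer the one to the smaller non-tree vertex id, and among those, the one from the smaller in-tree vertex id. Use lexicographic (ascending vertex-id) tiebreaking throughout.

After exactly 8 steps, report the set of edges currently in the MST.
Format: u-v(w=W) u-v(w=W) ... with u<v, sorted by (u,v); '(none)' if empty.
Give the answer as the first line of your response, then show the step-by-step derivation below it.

0-4(w=4) 1-3(w=11) 1-7(w=4) 2-3(w=3) 4-6(w=14) 4-7(w=6) 5-7(w=3) 5-8(w=7)

step 1: add edge 5-7 (w=3); MST = {5-7(w=3)}
step 2: add edge 1-7 (w=4); MST = {1-7(w=4) 5-7(w=3)}
step 3: add edge 4-7 (w=6); MST = {1-7(w=4) 4-7(w=6) 5-7(w=3)}
step 4: add edge 0-4 (w=4); MST = {0-4(w=4) 1-7(w=4) 4-7(w=6) 5-7(w=3)}
step 5: add edge 5-8 (w=7); MST = {0-4(w=4) 1-7(w=4) 4-7(w=6) 5-7(w=3) 5-8(w=7)}
step 6: add edge 1-3 (w=11); MST = {0-4(w=4) 1-3(w=11) 1-7(w=4) 4-7(w=6) 5-7(w=3) 5-8(w=7)}
step 7: add edge 2-3 (w=3); MST = {0-4(w=4) 1-3(w=11) 1-7(w=4) 2-3(w=3) 4-7(w=6) 5-7(w=3) 5-8(w=7)}
step 8: add edge 4-6 (w=14); MST = {0-4(w=4) 1-3(w=11) 1-7(w=4) 2-3(w=3) 4-6(w=14) 4-7(w=6) 5-7(w=3) 5-8(w=7)}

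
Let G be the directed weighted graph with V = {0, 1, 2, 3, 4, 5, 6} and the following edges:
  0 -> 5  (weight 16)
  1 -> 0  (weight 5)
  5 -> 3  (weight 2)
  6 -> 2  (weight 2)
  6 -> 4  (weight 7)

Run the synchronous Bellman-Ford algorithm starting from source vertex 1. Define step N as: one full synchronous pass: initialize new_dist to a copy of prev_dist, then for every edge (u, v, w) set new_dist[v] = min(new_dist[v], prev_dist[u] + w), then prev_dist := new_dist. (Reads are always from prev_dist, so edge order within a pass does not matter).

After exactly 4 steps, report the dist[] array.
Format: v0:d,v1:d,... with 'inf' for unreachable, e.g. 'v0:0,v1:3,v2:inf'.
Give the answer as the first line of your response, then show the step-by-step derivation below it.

v0:5,v1:0,v2:inf,v3:23,v4:inf,v5:21,v6:inf

step 1: dist = v0:5,v1:0,v2:inf,v3:inf,v4:inf,v5:inf,v6:inf
step 2: dist = v0:5,v1:0,v2:inf,v3:inf,v4:inf,v5:21,v6:inf
step 3: dist = v0:5,v1:0,v2:inf,v3:23,v4:inf,v5:21,v6:inf
step 4: dist = v0:5,v1:0,v2:inf,v3:23,v4:inf,v5:21,v6:inf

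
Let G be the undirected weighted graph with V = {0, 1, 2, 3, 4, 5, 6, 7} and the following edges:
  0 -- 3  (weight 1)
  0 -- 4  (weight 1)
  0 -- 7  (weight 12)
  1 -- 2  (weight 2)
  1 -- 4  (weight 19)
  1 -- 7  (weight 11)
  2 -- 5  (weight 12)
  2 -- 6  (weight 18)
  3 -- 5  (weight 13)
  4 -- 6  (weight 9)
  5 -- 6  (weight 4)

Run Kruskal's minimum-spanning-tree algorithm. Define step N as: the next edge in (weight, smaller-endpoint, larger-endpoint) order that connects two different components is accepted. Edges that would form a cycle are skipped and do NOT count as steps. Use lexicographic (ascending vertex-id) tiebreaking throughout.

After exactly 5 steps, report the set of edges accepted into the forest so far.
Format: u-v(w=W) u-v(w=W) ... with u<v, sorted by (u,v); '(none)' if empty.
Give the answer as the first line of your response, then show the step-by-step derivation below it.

0-3(w=1) 0-4(w=1) 1-2(w=2) 4-6(w=9) 5-6(w=4)

step 1: add edge 0-3 (w=1); MST = {0-3(w=1)}
step 2: add edge 0-4 (w=1); MST = {0-3(w=1) 0-4(w=1)}
step 3: add edge 1-2 (w=2); MST = {0-3(w=1) 0-4(w=1) 1-2(w=2)}
step 4: add edge 5-6 (w=4); MST = {0-3(w=1) 0-4(w=1) 1-2(w=2) 5-6(w=4)}
step 5: add edge 4-6 (w=9); MST = {0-3(w=1) 0-4(w=1) 1-2(w=2) 4-6(w=9) 5-6(w=4)}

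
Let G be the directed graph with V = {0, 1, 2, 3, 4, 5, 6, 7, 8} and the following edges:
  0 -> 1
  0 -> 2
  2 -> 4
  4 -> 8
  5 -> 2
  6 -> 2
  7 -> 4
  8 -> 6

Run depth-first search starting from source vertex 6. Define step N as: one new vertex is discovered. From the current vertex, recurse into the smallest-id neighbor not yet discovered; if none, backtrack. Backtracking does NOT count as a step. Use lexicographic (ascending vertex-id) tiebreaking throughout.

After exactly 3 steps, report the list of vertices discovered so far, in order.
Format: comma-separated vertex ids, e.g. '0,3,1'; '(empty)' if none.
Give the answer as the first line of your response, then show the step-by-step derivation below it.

6,2,4

step 1: discover 6; path=6; order=6
step 2: discover 2; path=6>2; order=6,2
step 3: discover 4; path=6>2>4; order=6,2,4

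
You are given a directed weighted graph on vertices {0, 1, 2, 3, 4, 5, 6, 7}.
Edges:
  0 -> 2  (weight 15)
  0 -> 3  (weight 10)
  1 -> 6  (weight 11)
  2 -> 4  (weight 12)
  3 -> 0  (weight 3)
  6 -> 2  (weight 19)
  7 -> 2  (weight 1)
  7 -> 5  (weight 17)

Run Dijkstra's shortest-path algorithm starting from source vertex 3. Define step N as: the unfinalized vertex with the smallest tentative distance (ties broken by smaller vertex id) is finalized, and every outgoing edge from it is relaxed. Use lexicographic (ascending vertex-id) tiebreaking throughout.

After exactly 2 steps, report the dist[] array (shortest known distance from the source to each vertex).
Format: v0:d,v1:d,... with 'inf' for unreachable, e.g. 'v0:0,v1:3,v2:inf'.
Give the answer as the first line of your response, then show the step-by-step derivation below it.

v0:3,v1:inf,v2:18,v3:0,v4:inf,v5:inf,v6:inf,v7:inf

step 1: dist = v0:3,v1:inf,v2:inf,v3:0,v4:inf,v5:inf,v6:inf,v7:inf
step 2: dist = v0:3,v1:inf,v2:18,v3:0,v4:inf,v5:inf,v6:inf,v7:inf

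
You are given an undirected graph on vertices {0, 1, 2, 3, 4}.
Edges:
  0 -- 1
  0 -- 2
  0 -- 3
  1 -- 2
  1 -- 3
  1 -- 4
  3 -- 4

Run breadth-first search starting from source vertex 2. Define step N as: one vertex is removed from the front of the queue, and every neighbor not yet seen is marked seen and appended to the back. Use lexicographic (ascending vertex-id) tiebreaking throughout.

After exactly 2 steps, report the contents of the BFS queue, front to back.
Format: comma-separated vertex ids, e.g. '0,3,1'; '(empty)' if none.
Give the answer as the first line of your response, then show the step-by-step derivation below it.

1,3

step 1: dequeue 2; queue=[0,1]; order=2
step 2: dequeue 0; queue=[1,3]; order=2,0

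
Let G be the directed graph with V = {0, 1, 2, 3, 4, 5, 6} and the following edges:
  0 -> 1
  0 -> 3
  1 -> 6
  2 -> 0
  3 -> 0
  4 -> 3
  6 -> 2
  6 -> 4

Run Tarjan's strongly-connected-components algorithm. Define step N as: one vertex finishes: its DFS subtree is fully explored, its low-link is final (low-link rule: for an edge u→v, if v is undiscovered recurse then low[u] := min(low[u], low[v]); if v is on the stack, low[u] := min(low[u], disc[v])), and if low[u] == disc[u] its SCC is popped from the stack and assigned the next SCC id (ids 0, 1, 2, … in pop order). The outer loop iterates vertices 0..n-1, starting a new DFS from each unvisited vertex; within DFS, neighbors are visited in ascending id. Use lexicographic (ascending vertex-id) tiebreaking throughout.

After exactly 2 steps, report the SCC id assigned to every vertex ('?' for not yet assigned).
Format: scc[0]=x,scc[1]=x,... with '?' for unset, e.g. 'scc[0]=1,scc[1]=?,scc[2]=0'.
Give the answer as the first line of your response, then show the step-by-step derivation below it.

scc[0]=?,scc[1]=?,scc[2]=?,scc[3]=?,scc[4]=?,scc[5]=?,scc[6]=?

step 1: low=(low[0]=0,low[1]=1,low[2]=0,low[3]=?,low[4]=?,low[5]=?,low[6]=2); scc=(scc[0]=?,scc[1]=?,scc[2]=?,scc[3]=?,scc[4]=?,scc[5]=?,scc[6]=?)
step 2: low=(low[0]=0,low[1]=1,low[2]=0,low[3]=0,low[4]=4,low[5]=?,low[6]=0); scc=(scc[0]=?,scc[1]=?,scc[2]=?,scc[3]=?,scc[4]=?,scc[5]=?,scc[6]=?)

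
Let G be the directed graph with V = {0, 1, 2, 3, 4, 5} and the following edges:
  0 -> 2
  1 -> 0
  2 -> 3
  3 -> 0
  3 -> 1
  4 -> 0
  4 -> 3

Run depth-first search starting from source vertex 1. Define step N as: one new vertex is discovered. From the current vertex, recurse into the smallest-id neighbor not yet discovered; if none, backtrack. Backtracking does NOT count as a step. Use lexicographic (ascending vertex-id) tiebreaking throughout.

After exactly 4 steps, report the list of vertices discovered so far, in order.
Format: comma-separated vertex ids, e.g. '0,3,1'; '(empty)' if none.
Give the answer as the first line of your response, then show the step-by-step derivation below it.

1,0,2,3

step 1: discover 1; path=1; order=1
step 2: discover 0; path=1>0; order=1,0
step 3: discover 2; path=1>0>2; order=1,0,2
step 4: discover 3; path=1>0>2>3; order=1,0,2,3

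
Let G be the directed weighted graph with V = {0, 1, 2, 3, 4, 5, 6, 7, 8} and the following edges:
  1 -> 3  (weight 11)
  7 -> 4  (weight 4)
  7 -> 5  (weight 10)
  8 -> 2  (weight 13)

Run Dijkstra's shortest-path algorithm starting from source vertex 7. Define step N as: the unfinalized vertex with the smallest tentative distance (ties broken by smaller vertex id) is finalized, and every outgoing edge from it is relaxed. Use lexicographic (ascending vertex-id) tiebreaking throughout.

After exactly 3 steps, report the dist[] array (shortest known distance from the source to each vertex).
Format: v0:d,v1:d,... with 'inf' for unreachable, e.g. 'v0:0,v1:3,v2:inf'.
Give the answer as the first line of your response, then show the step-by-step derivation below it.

v0:inf,v1:inf,v2:inf,v3:inf,v4:4,v5:10,v6:inf,v7:0,v8:inf

step 1: dist = v0:inf,v1:inf,v2:inf,v3:inf,v4:4,v5:10,v6:inf,v7:0,v8:inf
step 2: dist = v0:inf,v1:inf,v2:inf,v3:inf,v4:4,v5:10,v6:inf,v7:0,v8:inf
step 3: dist = v0:inf,v1:inf,v2:inf,v3:inf,v4:4,v5:10,v6:inf,v7:0,v8:inf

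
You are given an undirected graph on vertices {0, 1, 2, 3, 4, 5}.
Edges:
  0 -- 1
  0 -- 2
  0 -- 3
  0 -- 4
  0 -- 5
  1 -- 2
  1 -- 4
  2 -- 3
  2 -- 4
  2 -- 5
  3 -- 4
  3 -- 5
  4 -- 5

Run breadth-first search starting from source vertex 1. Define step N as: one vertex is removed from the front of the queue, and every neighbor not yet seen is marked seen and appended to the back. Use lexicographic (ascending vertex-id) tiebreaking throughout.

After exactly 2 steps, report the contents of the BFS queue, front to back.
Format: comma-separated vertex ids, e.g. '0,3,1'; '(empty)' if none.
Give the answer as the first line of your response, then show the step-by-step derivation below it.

2,4,3,5

step 1: dequeue 1; queue=[0,2,4]; order=1
step 2: dequeue 0; queue=[2,4,3,5]; order=1,0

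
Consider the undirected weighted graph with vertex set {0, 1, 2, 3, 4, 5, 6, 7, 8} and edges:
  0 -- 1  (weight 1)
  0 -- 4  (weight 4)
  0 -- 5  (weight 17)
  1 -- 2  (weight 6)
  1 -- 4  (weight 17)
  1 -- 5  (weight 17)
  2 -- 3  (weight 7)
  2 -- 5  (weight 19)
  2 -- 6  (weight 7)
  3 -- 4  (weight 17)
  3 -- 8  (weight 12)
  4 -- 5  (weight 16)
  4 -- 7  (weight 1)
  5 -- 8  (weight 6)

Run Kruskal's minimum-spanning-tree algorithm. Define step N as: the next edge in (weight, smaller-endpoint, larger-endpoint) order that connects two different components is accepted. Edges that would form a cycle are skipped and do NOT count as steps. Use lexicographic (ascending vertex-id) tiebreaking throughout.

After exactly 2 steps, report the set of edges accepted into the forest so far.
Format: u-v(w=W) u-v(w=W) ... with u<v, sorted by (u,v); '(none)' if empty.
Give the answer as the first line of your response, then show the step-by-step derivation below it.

0-1(w=1) 4-7(w=1)

step 1: add edge 0-1 (w=1); MST = {0-1(w=1)}
step 2: add edge 4-7 (w=1); MST = {0-1(w=1) 4-7(w=1)}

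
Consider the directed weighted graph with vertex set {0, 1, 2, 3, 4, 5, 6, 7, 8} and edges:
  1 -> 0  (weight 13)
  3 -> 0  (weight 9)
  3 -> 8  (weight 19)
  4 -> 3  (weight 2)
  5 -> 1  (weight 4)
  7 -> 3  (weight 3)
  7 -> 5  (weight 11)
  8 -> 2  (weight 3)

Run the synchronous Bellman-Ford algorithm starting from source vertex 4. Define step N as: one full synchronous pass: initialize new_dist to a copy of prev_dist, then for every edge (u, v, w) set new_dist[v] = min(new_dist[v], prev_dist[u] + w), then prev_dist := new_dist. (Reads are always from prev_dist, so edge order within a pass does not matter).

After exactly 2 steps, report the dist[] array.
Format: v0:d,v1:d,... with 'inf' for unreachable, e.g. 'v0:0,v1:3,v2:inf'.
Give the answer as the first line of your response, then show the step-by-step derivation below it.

v0:11,v1:inf,v2:inf,v3:2,v4:0,v5:inf,v6:inf,v7:inf,v8:21

step 1: dist = v0:inf,v1:inf,v2:inf,v3:2,v4:0,v5:inf,v6:inf,v7:inf,v8:inf
step 2: dist = v0:11,v1:inf,v2:inf,v3:2,v4:0,v5:inf,v6:inf,v7:inf,v8:21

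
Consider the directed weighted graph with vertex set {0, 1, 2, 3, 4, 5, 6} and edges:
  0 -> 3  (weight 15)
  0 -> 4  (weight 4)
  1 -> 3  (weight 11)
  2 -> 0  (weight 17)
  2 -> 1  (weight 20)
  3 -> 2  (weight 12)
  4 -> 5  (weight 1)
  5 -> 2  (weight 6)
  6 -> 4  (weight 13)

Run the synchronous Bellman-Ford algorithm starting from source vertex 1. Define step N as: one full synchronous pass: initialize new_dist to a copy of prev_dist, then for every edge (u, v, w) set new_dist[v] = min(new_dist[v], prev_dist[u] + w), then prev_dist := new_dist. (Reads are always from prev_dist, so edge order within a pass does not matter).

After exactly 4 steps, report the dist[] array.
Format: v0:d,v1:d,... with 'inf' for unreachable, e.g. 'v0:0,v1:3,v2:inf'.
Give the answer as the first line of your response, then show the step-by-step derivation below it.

v0:40,v1:0,v2:23,v3:11,v4:44,v5:inf,v6:inf

step 1: dist = v0:inf,v1:0,v2:inf,v3:11,v4:inf,v5:inf,v6:inf
step 2: dist = v0:inf,v1:0,v2:23,v3:11,v4:inf,v5:inf,v6:inf
step 3: dist = v0:40,v1:0,v2:23,v3:11,v4:inf,v5:inf,v6:inf
step 4: dist = v0:40,v1:0,v2:23,v3:11,v4:44,v5:inf,v6:inf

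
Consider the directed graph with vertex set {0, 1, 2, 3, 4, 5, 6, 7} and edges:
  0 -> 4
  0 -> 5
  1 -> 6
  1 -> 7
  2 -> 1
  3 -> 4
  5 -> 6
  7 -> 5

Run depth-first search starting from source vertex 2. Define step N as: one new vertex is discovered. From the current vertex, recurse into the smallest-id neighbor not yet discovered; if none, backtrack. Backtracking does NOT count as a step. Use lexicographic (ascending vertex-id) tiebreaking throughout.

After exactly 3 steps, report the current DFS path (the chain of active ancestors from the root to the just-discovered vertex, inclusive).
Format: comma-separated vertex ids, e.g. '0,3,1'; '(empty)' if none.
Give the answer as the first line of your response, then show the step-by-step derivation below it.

2,1,6

step 1: discover 2; path=2; order=2
step 2: discover 1; path=2>1; order=2,1
step 3: discover 6; path=2>1>6; order=2,1,6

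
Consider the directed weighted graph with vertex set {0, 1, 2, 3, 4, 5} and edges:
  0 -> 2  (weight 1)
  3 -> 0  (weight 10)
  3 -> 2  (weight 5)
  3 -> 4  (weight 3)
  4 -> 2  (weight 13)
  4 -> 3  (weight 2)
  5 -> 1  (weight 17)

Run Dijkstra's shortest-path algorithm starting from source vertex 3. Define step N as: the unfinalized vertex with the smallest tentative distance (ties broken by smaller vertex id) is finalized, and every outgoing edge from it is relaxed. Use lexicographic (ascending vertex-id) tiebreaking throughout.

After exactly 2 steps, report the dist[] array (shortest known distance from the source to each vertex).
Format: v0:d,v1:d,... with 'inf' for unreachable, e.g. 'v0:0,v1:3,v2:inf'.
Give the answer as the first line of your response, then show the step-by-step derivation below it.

v0:10,v1:inf,v2:5,v3:0,v4:3,v5:inf

step 1: dist = v0:10,v1:inf,v2:5,v3:0,v4:3,v5:inf
step 2: dist = v0:10,v1:inf,v2:5,v3:0,v4:3,v5:inf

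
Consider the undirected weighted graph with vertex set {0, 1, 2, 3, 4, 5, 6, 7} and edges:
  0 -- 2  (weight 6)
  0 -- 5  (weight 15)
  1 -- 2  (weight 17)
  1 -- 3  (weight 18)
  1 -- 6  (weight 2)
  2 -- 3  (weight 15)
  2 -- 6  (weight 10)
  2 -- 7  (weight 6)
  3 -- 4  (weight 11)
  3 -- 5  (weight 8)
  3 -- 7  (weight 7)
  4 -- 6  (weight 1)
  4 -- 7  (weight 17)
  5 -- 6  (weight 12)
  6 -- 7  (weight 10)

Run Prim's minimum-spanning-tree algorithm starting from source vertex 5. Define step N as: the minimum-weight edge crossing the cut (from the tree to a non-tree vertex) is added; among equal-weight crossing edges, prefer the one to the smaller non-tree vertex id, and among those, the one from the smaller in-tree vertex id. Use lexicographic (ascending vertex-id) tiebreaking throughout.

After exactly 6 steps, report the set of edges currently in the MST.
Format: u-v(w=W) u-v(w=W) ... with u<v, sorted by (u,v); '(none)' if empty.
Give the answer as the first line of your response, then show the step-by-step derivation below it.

0-2(w=6) 2-6(w=10) 2-7(w=6) 3-5(w=8) 3-7(w=7) 4-6(w=1)

step 1: add edge 3-5 (w=8); MST = {3-5(w=8)}
step 2: add edge 3-7 (w=7); MST = {3-5(w=8) 3-7(w=7)}
step 3: add edge 2-7 (w=6); MST = {2-7(w=6) 3-5(w=8) 3-7(w=7)}
step 4: add edge 0-2 (w=6); MST = {0-2(w=6) 2-7(w=6) 3-5(w=8) 3-7(w=7)}
step 5: add edge 2-6 (w=10); MST = {0-2(w=6) 2-6(w=10) 2-7(w=6) 3-5(w=8) 3-7(w=7)}
step 6: add edge 4-6 (w=1); MST = {0-2(w=6) 2-6(w=10) 2-7(w=6) 3-5(w=8) 3-7(w=7) 4-6(w=1)}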